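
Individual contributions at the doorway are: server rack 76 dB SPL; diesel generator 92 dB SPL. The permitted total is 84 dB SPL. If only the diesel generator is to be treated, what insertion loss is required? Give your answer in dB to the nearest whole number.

9 dB

Everything except the diesel generator sums to 10^(76/10) = 3.981e+07 in linear terms, 76.00 dB SPL.
The limit corresponds to 10^(84/10) = 2.512e+08; subtracting the fixed part leaves 2.114e+08 for the diesel generator, i.e. 83.25 dB SPL.
Required insertion loss = 92 − 83.25 = 8.75 dB.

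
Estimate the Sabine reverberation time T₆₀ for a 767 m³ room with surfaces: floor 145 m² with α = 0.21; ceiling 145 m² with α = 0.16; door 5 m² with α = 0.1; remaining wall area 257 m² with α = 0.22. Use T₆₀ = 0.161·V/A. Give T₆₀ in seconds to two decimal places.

A = Σ Sᵢαᵢ = 145·0.21 + 145·0.16 + 5·0.1 + 257·0.22 = 110.69 m².
T₆₀ = 0.161 × 767 / 110.69 = 1.116 s.

1.12 s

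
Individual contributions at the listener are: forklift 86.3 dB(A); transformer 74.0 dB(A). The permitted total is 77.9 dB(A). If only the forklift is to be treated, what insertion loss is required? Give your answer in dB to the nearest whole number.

The untreated sources together contribute 10^(74.0/10) = 2.512e+07, i.e. 74.00 dB(A).
To meet 77.9 dB(A) overall, the treated forklift may contribute at most 10^(77.9/10) − 2.512e+07 = 3.654e+07, i.e. 75.63 dB(A).
So the forklift must be reduced from 86.3 to 75.63 dB(A): IL = 10.67 dB.

11 dB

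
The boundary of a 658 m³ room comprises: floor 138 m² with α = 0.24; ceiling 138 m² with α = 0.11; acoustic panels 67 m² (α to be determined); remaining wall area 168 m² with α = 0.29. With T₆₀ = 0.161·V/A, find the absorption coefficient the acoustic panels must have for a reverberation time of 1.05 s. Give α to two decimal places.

A = 0.161·V/T₆₀ = 0.161·658/1.05 = 100.89 m² sabins.
Absorption from the other surfaces = 138·0.24 + 138·0.11 + 168·0.29 = 97.02 m², so the acoustic panels must supply 3.87 m² over 67 m².
α = 3.87/67 = 0.058.

0.06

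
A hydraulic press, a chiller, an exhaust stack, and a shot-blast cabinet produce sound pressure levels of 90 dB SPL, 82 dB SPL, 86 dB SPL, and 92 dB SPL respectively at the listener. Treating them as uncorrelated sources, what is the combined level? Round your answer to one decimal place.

Incoherent sources combine by intensity addition: L_total = 10·log₁₀(Σ 10^(L_i/10)).
Σ 10^(L/10) = 10^(90/10) + 10^(82/10) + 10^(86/10) + 10^(92/10) = 3.141e+09.
L_total = 10·log₁₀(3.141e+09) = 94.97 dB SPL.

95.0 dB SPL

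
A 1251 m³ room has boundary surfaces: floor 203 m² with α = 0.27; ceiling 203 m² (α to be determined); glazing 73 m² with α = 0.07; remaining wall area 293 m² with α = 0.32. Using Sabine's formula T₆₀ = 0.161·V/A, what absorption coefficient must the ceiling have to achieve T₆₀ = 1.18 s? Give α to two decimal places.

0.08

Required total absorption A = 0.161·1251/1.18 = 170.69 m².
Absorption from the other surfaces = 203·0.27 + 73·0.07 + 293·0.32 = 153.68 m², so the ceiling must supply 17.01 m² over 203 m².
α = 17.01/203 = 0.084.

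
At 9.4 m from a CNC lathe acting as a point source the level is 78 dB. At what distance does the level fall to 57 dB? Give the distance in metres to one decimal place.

105.5 m

The 21.0 dB drop corresponds to a distance ratio of 10^(21.0/20) for a point source.
r₂ = 9.4·10^((78−57)/20) = 9.4·10^(21.0/20) = 105.47 m.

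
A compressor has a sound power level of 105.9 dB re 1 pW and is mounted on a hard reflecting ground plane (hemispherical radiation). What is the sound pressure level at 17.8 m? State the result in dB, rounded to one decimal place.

72.9 dB

Free-field hemispherical radiation: L_p = L_w − 10·log₁₀(2π·r²), r = 17.8 m.
2π·r² = 1991 m², 10·log₁₀ of that is 32.990 dB.
L_p = 105.9 − 32.990 = 72.91 dB.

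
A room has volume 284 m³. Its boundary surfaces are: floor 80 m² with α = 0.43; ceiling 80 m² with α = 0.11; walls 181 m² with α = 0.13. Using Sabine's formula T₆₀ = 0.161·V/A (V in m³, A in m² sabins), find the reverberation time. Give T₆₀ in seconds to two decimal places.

0.69 s

Total absorption A = 80·0.43 + 80·0.11 + 181·0.13 = 66.73 m² sabins.
T₆₀ = 0.161·V/A = 0.161·284/66.73 = 0.685 s.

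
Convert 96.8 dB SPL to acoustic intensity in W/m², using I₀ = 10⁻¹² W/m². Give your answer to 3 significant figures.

L = 10·log₁₀(I/I₀) ⇒ I = I₀·10^(L/10) = 10⁻¹² × 10^9.68.

0.00479 W/m²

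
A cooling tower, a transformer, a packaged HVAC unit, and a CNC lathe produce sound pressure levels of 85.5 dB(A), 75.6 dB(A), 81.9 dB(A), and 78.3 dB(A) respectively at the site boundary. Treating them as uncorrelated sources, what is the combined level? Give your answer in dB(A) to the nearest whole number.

Incoherent sources combine by intensity addition: L_total = 10·log₁₀(Σ 10^(L_i/10)).
Σ 10^(L/10) = 10^(85.5/10) + 10^(75.6/10) + 10^(81.9/10) + 10^(78.3/10) = 6.136e+08.
L_total = 10·log₁₀(6.136e+08) = 87.88 dB(A).

88 dB(A)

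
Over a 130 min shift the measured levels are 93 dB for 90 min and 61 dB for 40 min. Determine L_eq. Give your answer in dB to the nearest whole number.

91 dB

L_eq = 10·log₁₀[(1/T)·Σ tᵢ·10^(Lᵢ/10)] with T = 130 min.
Σ tᵢ·10^(Lᵢ/10) = 90·10^(93/10) + 40·10^(61/10) = 1.796e+11.
L_eq = 10·log₁₀(1.796e+11/130) = 91.40 dB.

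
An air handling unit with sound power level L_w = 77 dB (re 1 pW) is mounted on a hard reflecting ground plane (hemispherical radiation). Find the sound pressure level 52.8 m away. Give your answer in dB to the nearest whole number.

35 dB

L_p = L_w − 10·log₁₀(2π·r²) with r = 52.8 m.
2π·r² = 1.752e+04 m², 10·log₁₀ of that is 42.434 dB.
L_p = 77 − 42.434 = 34.57 dB.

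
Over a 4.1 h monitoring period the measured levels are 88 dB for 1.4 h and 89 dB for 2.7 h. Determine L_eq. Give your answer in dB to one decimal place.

L_eq = 10·log₁₀[(1/T)·Σ tᵢ·10^(Lᵢ/10)] with T = 4.1 h.
Σ tᵢ·10^(Lᵢ/10) = 1.4·10^(88/10) + 2.7·10^(89/10) = 3.028e+09.
L_eq = 10·log₁₀(3.028e+09/4.1) = 88.68 dB.

88.7 dB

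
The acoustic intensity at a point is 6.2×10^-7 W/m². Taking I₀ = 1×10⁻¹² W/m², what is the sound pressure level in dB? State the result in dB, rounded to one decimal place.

57.9 dB

Dividing by I₀ shifts the exponent by 12: I/I₀ = 6.2×10^5.
L = 10·(0.7924 + 5) = 57.92 dB.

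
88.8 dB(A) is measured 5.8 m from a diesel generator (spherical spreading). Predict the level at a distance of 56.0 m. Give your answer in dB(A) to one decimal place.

69.1 dB(A)

Point-source attenuation: ΔL = 20·log₁₀(r₂/r₁) = 20·log₁₀(56.0/5.8) = 19.695 dB.
L₂ = 88.8 − 20·log₁₀(56.0/5.8) = 88.8 − 19.695 = 69.10 dB(A).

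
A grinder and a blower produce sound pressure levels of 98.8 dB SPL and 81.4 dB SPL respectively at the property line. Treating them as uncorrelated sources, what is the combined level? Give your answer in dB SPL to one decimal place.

98.9 dB SPL

For uncorrelated sources the intensities add, so convert each level to linear form, sum, and take 10·log₁₀ of the total.
Σ 10^(L/10) = 10^(98.8/10) + 10^(81.4/10) = 7.724e+09.
L_total = 10·log₁₀(7.724e+09) = 98.88 dB SPL.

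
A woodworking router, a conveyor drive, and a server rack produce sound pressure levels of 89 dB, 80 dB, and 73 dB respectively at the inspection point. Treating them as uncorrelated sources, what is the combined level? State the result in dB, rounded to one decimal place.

For uncorrelated sources the intensities add, so convert each level to linear form, sum, and take 10·log₁₀ of the total.
Σ 10^(L/10) = 10^(89/10) + 10^(80/10) + 10^(73/10) = 9.143e+08.
L_total = 10·log₁₀(9.143e+08) = 89.61 dB.

89.6 dB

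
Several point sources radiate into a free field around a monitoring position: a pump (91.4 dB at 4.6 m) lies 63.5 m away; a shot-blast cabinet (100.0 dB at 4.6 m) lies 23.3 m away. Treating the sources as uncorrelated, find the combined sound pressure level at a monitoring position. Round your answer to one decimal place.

86.0 dB

Apply inverse-square spreading to bring every level to the receiver, then sum 10^(L/10).
pump: 91.4 − 20·log₁₀(63.5/4.6) = 91.4 − 22.80 = 68.60 dB.
shot-blast cabinet: 100.0 − 20·log₁₀(23.3/4.6) = 100.0 − 14.09 = 85.91 dB.
Σ 10^(L/10) = 3.970e+08 → L_total = 10·log₁₀(3.970e+08) = 85.99 dB.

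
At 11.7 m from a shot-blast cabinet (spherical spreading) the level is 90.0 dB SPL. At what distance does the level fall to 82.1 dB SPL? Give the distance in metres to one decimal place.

29.1 m

The 7.9 dB drop corresponds to a distance ratio of 10^(7.9/20) for a point source.
r₂ = 11.7·10^((90.0−82.1)/20) = 11.7·10^(7.9/20) = 29.05 m.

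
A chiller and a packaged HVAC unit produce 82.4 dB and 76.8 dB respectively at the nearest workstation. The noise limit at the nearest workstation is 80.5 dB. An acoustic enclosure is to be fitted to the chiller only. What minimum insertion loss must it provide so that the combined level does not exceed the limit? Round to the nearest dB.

Everything except the chiller sums to 10^(76.8/10) = 4.786e+07 in linear terms, 76.80 dB.
The limit corresponds to 10^(80.5/10) = 1.122e+08; subtracting the fixed part leaves 6.434e+07 for the chiller, i.e. 78.08 dB.
Required insertion loss = 82.4 − 78.08 = 4.32 dB.

4 dB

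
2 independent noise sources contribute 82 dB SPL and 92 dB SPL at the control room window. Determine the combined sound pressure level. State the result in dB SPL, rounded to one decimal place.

92.4 dB SPL

For uncorrelated sources the intensities add, so convert each level to linear form, sum, and take 10·log₁₀ of the total.
Σ 10^(L/10) = 10^(82/10) + 10^(92/10) = 1.743e+09.
L_total = 10·log₁₀(1.743e+09) = 92.41 dB SPL.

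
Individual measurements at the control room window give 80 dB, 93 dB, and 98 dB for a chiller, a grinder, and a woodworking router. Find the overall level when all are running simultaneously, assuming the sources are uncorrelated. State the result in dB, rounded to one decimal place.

Incoherent sources combine by intensity addition: L_total = 10·log₁₀(Σ 10^(L_i/10)).
Σ 10^(L/10) = 10^(80/10) + 10^(93/10) + 10^(98/10) = 8.405e+09.
L_total = 10·log₁₀(8.405e+09) = 99.25 dB.

99.2 dB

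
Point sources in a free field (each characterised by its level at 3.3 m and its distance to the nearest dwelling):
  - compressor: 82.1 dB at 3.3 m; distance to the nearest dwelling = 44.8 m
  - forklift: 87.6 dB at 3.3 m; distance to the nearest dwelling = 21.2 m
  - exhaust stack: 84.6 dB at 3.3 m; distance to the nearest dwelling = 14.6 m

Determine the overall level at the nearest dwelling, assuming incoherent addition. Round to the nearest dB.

Propagate each source to the receiver with L = L_ref − 20·log₁₀(r/r_ref), then add intensities.
compressor: 82.1 − 20·log₁₀(44.8/3.3) = 82.1 − 22.66 = 59.44 dB.
forklift: 87.6 − 20·log₁₀(21.2/3.3) = 87.6 − 16.16 = 71.44 dB.
exhaust stack: 84.6 − 20·log₁₀(14.6/3.3) = 84.6 − 12.92 = 71.68 dB.
Σ 10^(L/10) = 2.956e+07 → L_total = 10·log₁₀(2.956e+07) = 74.71 dB.

75 dB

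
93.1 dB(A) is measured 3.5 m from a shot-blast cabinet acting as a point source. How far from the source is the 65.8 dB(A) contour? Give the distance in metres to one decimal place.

81.1 m

Point-source spreading drops the level by 20·log₁₀(r₂/r₁); inverting, r₂/r₁ = 10^(ΔL/20).
r₂ = 3.5·10^((93.1−65.8)/20) = 3.5·10^(27.3/20) = 81.11 m.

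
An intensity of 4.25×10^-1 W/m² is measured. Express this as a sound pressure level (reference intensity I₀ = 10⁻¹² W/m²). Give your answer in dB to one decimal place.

Dividing by I₀ shifts the exponent by 12: I/I₀ = 4.25×10^11.
L = 10·(0.6284 + 11) = 116.28 dB.

116.3 dB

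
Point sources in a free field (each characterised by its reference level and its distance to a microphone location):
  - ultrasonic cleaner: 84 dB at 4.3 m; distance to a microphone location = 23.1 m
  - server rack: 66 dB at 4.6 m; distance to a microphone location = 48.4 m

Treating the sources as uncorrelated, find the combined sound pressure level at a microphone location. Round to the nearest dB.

69 dB

Apply inverse-square spreading to bring every level to the receiver, then sum 10^(L/10).
ultrasonic cleaner: 84 − 20·log₁₀(23.1/4.3) = 84 − 14.60 = 69.40 dB.
server rack: 66 − 20·log₁₀(48.4/4.6) = 66 − 20.44 = 45.56 dB.
Σ 10^(L/10) = 8.740e+06 → L_total = 10·log₁₀(8.740e+06) = 69.42 dB.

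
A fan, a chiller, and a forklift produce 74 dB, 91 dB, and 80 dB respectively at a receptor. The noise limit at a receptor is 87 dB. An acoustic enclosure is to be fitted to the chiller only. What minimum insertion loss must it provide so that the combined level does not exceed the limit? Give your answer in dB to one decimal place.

5.2 dB

The untreated sources together contribute 10^(74/10) + 10^(80/10) = 1.251e+08, i.e. 80.97 dB.
The limit corresponds to 10^(87/10) = 5.012e+08; subtracting the fixed part leaves 3.761e+08 for the chiller, i.e. 85.75 dB.
Required insertion loss = 91 − 85.75 = 5.25 dB.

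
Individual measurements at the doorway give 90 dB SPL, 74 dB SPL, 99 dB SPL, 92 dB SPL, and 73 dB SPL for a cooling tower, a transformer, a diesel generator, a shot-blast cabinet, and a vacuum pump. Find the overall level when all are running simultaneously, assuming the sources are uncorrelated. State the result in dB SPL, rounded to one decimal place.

Incoherent sources combine by intensity addition: L_total = 10·log₁₀(Σ 10^(L_i/10)).
Σ 10^(L/10) = 10^(90/10) + 10^(74/10) + 10^(99/10) + 10^(92/10) + 10^(73/10) = 1.057e+10.
L_total = 10·log₁₀(1.057e+10) = 100.24 dB SPL.

100.2 dB SPL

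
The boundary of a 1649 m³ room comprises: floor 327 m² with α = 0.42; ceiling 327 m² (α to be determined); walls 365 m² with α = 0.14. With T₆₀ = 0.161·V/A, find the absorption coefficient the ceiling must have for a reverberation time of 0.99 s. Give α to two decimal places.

Required total absorption A = 0.161·1649/0.99 = 268.17 m².
Absorption from the other surfaces = 327·0.42 + 365·0.14 = 188.44 m², so the ceiling must supply 79.73 m² over 327 m².
α = 79.73/327 = 0.244.

0.24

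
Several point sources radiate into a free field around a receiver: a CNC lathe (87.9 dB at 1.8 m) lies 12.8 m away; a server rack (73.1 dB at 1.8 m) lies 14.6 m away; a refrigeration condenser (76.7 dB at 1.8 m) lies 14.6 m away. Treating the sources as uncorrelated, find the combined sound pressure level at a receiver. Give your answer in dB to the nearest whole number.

71 dB

First find each source's level at the receiver (point-source: −20·log₁₀(r/r_ref)), then combine on an intensity basis.
CNC lathe: 87.9 − 20·log₁₀(12.8/1.8) = 87.9 − 17.04 = 70.86 dB.
server rack: 73.1 − 20·log₁₀(14.6/1.8) = 73.1 − 18.18 = 54.92 dB.
refrigeration condenser: 76.7 − 20·log₁₀(14.6/1.8) = 76.7 − 18.18 = 58.52 dB.
Σ 10^(L/10) = 1.321e+07 → L_total = 10·log₁₀(1.321e+07) = 71.21 dB.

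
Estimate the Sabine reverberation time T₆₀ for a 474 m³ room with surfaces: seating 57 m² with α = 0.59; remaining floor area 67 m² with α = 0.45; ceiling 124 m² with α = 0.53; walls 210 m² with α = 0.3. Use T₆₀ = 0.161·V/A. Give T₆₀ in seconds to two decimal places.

0.40 s

Total absorption A = 57·0.59 + 67·0.45 + 124·0.53 + 210·0.3 = 192.50 m² sabins.
T₆₀ = 0.161 × 474 / 192.50 = 0.396 s.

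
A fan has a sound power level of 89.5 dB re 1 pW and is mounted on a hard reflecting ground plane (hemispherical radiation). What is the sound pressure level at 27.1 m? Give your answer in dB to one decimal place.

52.9 dB

L_p = L_w − 10·log₁₀(2π·r²) with r = 27.1 m.
2π·r² = 4614 m², 10·log₁₀ of that is 36.641 dB.
L_p = 89.5 − 36.641 = 52.86 dB.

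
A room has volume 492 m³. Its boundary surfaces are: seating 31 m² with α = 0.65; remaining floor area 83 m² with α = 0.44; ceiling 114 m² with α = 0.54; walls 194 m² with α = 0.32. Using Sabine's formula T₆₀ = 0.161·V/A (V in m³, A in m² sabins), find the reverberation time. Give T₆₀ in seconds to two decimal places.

0.44 s

A = Σ Sᵢαᵢ = 31·0.65 + 83·0.44 + 114·0.54 + 194·0.32 = 180.31 m².
T₆₀ = 0.161·V/A = 0.161·492/180.31 = 0.439 s.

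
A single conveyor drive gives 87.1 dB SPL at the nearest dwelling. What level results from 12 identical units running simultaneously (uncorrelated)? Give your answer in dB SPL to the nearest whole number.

N identical incoherent sources raise the level by 10·log₁₀ N.
L_total = 87.1 + 10·log₁₀(12) = 87.1 + 10.792 = 97.89 dB SPL.

98 dB SPL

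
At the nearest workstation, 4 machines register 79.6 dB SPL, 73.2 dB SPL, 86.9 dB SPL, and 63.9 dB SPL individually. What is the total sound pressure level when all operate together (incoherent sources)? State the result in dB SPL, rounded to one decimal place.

87.8 dB SPL

For uncorrelated sources the intensities add, so convert each level to linear form, sum, and take 10·log₁₀ of the total.
Σ 10^(L/10) = 10^(79.6/10) + 10^(73.2/10) + 10^(86.9/10) + 10^(63.9/10) = 6.043e+08.
L_total = 10·log₁₀(6.043e+08) = 87.81 dB SPL.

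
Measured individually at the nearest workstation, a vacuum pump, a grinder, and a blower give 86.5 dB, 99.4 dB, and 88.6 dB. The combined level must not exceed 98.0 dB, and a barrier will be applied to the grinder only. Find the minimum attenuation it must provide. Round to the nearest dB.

2 dB

Fixed contribution from the other sources: Σ 10^(L/10) = 10^(86.5/10) + 10^(88.6/10) = 1.171e+09 (90.69 dB).
The limit corresponds to 10^(98.0/10) = 6.310e+09; subtracting the fixed part leaves 5.138e+09 for the grinder, i.e. 97.11 dB.
Required insertion loss = 99.4 − 97.11 = 2.29 dB.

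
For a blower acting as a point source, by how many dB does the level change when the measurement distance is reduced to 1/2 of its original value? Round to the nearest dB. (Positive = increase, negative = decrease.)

+6 dB

With spherical spreading the level changes by −20·log₁₀(r₂/r₁).
ΔL = −20·log₁₀(0.5) = +6.02 dB.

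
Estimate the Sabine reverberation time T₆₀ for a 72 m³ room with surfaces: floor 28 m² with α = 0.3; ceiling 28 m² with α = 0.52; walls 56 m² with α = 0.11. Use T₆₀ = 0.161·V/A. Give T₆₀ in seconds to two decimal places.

Total absorption A = 28·0.3 + 28·0.52 + 56·0.11 = 29.12 m² sabins.
T₆₀ = 0.161 × 72 / 29.12 = 0.398 s.

0.40 s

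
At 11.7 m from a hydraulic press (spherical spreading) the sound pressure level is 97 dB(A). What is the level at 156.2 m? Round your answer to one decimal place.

74.5 dB(A)

Point-source attenuation: ΔL = 20·log₁₀(r₂/r₁) = 20·log₁₀(156.2/11.7) = 22.510 dB.
L₂ = 97 − 20·log₁₀(156.2/11.7) = 97 − 22.510 = 74.49 dB(A).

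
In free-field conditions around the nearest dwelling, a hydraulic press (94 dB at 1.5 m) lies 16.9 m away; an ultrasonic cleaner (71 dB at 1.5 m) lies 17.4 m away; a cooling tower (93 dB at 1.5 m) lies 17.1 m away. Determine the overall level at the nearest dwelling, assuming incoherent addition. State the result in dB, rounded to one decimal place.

Apply inverse-square spreading to bring every level to the receiver, then sum 10^(L/10).
hydraulic press: 94 − 20·log₁₀(16.9/1.5) = 94 − 21.04 = 72.96 dB.
ultrasonic cleaner: 71 − 20·log₁₀(17.4/1.5) = 71 − 21.29 = 49.71 dB.
cooling tower: 93 − 20·log₁₀(17.1/1.5) = 93 − 21.14 = 71.86 dB.
Σ 10^(L/10) = 3.523e+07 → L_total = 10·log₁₀(3.523e+07) = 75.47 dB.

75.5 dB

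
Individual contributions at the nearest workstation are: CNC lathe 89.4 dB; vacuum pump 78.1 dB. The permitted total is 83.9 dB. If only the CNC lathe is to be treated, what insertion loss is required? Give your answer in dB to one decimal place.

6.8 dB

Everything except the CNC lathe sums to 10^(78.1/10) = 6.457e+07 in linear terms, 78.10 dB.
The limit corresponds to 10^(83.9/10) = 2.455e+08; subtracting the fixed part leaves 1.809e+08 for the CNC lathe, i.e. 82.57 dB.
So the CNC lathe must be reduced from 89.4 to 82.57 dB: IL = 6.83 dB.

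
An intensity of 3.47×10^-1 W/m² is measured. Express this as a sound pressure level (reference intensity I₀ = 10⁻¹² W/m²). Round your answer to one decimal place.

L = 10·log₁₀(I/I₀) = 10·log₁₀(3.47×10^-1/10⁻¹²) = 10·log₁₀(3.47×10^11).
L = 10·(0.5403 + 11) = 115.40 dB.

115.4 dB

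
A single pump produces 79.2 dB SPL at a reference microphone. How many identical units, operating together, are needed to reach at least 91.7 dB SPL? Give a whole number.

18

Need L₁ + 10·log₁₀ N ≥ 91.7, i.e. log₁₀ N ≥ 1.25.
N ≥ 10^(12.5/10) = 17.783, so N = 18.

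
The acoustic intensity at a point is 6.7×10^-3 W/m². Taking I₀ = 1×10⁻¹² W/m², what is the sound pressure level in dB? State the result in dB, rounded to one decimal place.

98.3 dB

Dividing by I₀ shifts the exponent by 12: I/I₀ = 6.7×10^9.
L = 10·(0.8261 + 9) = 98.26 dB.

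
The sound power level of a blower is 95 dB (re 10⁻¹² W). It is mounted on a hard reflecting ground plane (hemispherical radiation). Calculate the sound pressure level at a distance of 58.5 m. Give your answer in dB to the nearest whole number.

52 dB

Free-field hemispherical radiation: L_p = L_w − 10·log₁₀(2π·r²), r = 58.5 m.
2π·r² = 2.15e+04 m², 10·log₁₀ of that is 43.325 dB.
L_p = 95 − 43.325 = 51.68 dB.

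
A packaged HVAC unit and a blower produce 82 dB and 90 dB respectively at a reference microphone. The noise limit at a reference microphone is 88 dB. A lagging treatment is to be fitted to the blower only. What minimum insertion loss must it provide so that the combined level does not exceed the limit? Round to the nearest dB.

The untreated sources together contribute 10^(82/10) = 1.585e+08, i.e. 82.00 dB.
The limit corresponds to 10^(88/10) = 6.310e+08; subtracting the fixed part leaves 4.725e+08 for the blower, i.e. 86.74 dB.
Required insertion loss = 90 − 86.74 = 3.26 dB.

3 dB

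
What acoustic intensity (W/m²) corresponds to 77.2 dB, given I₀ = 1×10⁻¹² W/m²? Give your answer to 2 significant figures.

I/I₀ = 10^(77.2/10) = 5.248e+07, so I = 5.248e+07 × 10⁻¹² W/m².

5.2e-05 W/m²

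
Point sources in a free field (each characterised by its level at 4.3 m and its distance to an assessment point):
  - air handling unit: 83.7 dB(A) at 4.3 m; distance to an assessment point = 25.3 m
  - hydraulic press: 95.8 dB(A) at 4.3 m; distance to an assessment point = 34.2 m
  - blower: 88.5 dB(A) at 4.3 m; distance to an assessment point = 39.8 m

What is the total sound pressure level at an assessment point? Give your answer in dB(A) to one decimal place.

78.8 dB(A)

Apply inverse-square spreading to bring every level to the receiver, then sum 10^(L/10).
air handling unit: 83.7 − 20·log₁₀(25.3/4.3) = 83.7 − 15.39 = 68.31 dB(A).
hydraulic press: 95.8 − 20·log₁₀(34.2/4.3) = 95.8 − 18.01 = 77.79 dB(A).
blower: 88.5 − 20·log₁₀(39.8/4.3) = 88.5 − 19.33 = 69.17 dB(A).
Σ 10^(L/10) = 7.514e+07 → L_total = 10·log₁₀(7.514e+07) = 78.76 dB(A).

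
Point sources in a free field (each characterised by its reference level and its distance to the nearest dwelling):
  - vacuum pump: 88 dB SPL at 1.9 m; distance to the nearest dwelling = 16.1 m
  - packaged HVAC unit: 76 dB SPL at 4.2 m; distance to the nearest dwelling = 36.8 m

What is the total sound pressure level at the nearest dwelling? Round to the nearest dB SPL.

70 dB SPL

Apply inverse-square spreading to bring every level to the receiver, then sum 10^(L/10).
vacuum pump: 88 − 20·log₁₀(16.1/1.9) = 88 − 18.56 = 69.44 dB SPL.
packaged HVAC unit: 76 − 20·log₁₀(36.8/4.2) = 76 − 18.85 = 57.15 dB SPL.
Σ 10^(L/10) = 9.306e+06 → L_total = 10·log₁₀(9.306e+06) = 69.69 dB SPL.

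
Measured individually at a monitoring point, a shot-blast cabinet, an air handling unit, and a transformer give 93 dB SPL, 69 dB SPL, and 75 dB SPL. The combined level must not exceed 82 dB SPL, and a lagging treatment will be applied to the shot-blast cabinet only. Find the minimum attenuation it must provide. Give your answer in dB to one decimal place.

Everything except the shot-blast cabinet sums to 10^(69/10) + 10^(75/10) = 3.957e+07 in linear terms, 75.97 dB SPL.
The limit corresponds to 10^(82/10) = 1.585e+08; subtracting the fixed part leaves 1.189e+08 for the shot-blast cabinet, i.e. 80.75 dB SPL.
Required insertion loss = 93 − 80.75 = 12.25 dB.

12.2 dB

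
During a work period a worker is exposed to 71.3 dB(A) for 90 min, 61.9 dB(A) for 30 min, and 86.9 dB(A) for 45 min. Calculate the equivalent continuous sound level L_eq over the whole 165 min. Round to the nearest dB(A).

81 dB(A)

Weight each interval's intensity by its duration and average over T = 165 min:
Σ tᵢ·10^(Lᵢ/10) = 90·10^(71.3/10) + 30·10^(61.9/10) + 45·10^(86.9/10) = 2.330e+10.
L_eq = 10·log₁₀(2.330e+10/165) = 81.50 dB(A).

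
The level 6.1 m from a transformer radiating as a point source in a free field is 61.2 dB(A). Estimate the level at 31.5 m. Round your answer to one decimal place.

Spherical spreading from a point source gives a 20·log₁₀(r₂/r₁) drop.
L₂ = 61.2 − 20·log₁₀(31.5/6.1) = 61.2 − 14.260 = 46.94 dB(A).

46.9 dB(A)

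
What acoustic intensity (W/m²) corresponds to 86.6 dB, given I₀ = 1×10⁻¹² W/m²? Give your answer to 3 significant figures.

0.000457 W/m²

I/I₀ = 10^(86.6/10) = 4.571e+08, so I = 4.571e+08 × 10⁻¹² W/m².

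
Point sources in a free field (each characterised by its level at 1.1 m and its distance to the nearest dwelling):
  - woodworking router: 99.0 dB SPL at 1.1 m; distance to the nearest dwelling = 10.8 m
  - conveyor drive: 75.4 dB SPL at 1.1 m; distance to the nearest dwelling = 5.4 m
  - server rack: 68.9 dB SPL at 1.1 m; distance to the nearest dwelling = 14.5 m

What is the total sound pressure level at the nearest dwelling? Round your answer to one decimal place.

First find each source's level at the receiver (point-source: −20·log₁₀(r/r_ref)), then combine on an intensity basis.
woodworking router: 99.0 − 20·log₁₀(10.8/1.1) = 99.0 − 19.84 = 79.16 dB SPL.
conveyor drive: 75.4 − 20·log₁₀(5.4/1.1) = 75.4 − 13.82 = 61.58 dB SPL.
server rack: 68.9 − 20·log₁₀(14.5/1.1) = 68.9 − 22.40 = 46.50 dB SPL.
Σ 10^(L/10) = 8.389e+07 → L_total = 10·log₁₀(8.389e+07) = 79.24 dB SPL.

79.2 dB SPL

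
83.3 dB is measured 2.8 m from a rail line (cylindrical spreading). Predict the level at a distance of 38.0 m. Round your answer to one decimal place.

72.0 dB

Line-source attenuation: ΔL = 10·log₁₀(r₂/r₁) = 10·log₁₀(38.0/2.8) = 11.326 dB.
L₂ = 83.3 − 10·log₁₀(38.0/2.8) = 83.3 − 11.326 = 71.97 dB.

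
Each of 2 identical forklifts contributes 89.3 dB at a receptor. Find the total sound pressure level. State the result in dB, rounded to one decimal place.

92.3 dB

N identical incoherent sources raise the level by 10·log₁₀ N.
L_total = 89.3 + 10·log₁₀(2) = 89.3 + 3.010 = 92.31 dB.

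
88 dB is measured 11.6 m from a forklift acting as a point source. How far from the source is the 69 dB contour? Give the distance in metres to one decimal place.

103.4 m

Point-source spreading drops the level by 20·log₁₀(r₂/r₁); inverting, r₂/r₁ = 10^(ΔL/20).
r₂ = 11.6·10^((88−69)/20) = 11.6·10^(19.0/20) = 103.39 m.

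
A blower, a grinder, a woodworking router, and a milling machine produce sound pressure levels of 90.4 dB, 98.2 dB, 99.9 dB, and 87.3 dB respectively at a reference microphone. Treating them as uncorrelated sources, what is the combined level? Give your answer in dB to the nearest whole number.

For uncorrelated sources the intensities add, so convert each level to linear form, sum, and take 10·log₁₀ of the total.
Σ 10^(L/10) = 10^(90.4/10) + 10^(98.2/10) + 10^(99.9/10) + 10^(87.3/10) = 1.801e+10.
L_total = 10·log₁₀(1.801e+10) = 102.56 dB.

103 dB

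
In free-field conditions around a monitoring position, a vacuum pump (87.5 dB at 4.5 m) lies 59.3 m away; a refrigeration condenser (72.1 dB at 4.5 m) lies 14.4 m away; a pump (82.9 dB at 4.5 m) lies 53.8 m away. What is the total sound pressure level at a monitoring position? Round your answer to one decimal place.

67.9 dB

Propagate each source to the receiver with L = L_ref − 20·log₁₀(r/r_ref), then add intensities.
vacuum pump: 87.5 − 20·log₁₀(59.3/4.5) = 87.5 − 22.40 = 65.10 dB.
refrigeration condenser: 72.1 − 20·log₁₀(14.4/4.5) = 72.1 − 10.10 = 62.00 dB.
pump: 82.9 − 20·log₁₀(53.8/4.5) = 82.9 − 21.55 = 61.35 dB.
Σ 10^(L/10) = 6.186e+06 → L_total = 10·log₁₀(6.186e+06) = 67.91 dB.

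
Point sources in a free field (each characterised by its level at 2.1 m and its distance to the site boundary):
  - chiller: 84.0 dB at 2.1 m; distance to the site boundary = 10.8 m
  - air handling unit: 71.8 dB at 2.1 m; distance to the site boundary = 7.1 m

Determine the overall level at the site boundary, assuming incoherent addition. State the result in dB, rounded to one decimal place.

Propagate each source to the receiver with L = L_ref − 20·log₁₀(r/r_ref), then add intensities.
chiller: 84.0 − 20·log₁₀(10.8/2.1) = 84.0 − 14.22 = 69.78 dB.
air handling unit: 71.8 − 20·log₁₀(7.1/2.1) = 71.8 − 10.58 = 61.22 dB.
Σ 10^(L/10) = 1.082e+07 → L_total = 10·log₁₀(1.082e+07) = 70.34 dB.

70.3 dB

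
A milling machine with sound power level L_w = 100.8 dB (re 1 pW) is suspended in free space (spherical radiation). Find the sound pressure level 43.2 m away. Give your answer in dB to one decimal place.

L_p = L_w − 10·log₁₀(4π·r²) with r = 43.2 m.
4π·r² = 2.345e+04 m², 10·log₁₀ of that is 43.702 dB.
L_p = 100.8 − 43.702 = 57.10 dB.

57.1 dB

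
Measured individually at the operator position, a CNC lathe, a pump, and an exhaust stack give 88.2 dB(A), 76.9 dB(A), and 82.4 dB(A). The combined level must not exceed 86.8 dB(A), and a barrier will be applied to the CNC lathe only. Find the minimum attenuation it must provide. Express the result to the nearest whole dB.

4 dB

The untreated sources together contribute 10^(76.9/10) + 10^(82.4/10) = 2.228e+08, i.e. 83.48 dB(A).
The limit corresponds to 10^(86.8/10) = 4.786e+08; subtracting the fixed part leaves 2.559e+08 for the CNC lathe, i.e. 84.08 dB(A).
Required insertion loss = 88.2 − 84.08 = 4.12 dB.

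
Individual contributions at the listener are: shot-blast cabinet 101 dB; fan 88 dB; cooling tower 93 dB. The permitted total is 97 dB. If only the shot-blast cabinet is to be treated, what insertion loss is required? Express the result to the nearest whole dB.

The untreated sources together contribute 10^(88/10) + 10^(93/10) = 2.626e+09, i.e. 94.19 dB.
The limit corresponds to 10^(97/10) = 5.012e+09; subtracting the fixed part leaves 2.386e+09 for the shot-blast cabinet, i.e. 93.78 dB.
Required insertion loss = 101 − 93.78 = 7.22 dB.

7 dB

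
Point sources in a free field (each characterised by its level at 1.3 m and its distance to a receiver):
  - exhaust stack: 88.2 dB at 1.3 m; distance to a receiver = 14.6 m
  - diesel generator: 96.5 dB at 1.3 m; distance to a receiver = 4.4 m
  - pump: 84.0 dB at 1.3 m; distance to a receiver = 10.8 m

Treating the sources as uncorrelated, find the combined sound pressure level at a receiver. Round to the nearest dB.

86 dB

Propagate each source to the receiver with L = L_ref − 20·log₁₀(r/r_ref), then add intensities.
exhaust stack: 88.2 − 20·log₁₀(14.6/1.3) = 88.2 − 21.01 = 67.19 dB.
diesel generator: 96.5 − 20·log₁₀(4.4/1.3) = 96.5 − 10.59 = 85.91 dB.
pump: 84.0 − 20·log₁₀(10.8/1.3) = 84.0 − 18.39 = 65.61 dB.
Σ 10^(L/10) = 3.988e+08 → L_total = 10·log₁₀(3.988e+08) = 86.01 dB.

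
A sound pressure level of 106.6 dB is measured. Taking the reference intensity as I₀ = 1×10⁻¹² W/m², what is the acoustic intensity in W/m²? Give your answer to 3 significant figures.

0.0457 W/m²

I = I₀·10^(L/10) = 10⁻¹² × 10^(106.6/10) = 10^(-1.340).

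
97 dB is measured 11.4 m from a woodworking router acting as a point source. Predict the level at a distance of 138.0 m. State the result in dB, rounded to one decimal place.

Spherical spreading from a point source gives a 20·log₁₀(r₂/r₁) drop.
L₂ = 97 − 20·log₁₀(138.0/11.4) = 97 − 21.659 = 75.34 dB.

75.3 dB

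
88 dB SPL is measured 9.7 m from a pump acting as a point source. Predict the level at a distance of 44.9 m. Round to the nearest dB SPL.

Spherical spreading from a point source gives a 20·log₁₀(r₂/r₁) drop.
L₂ = 88 − 20·log₁₀(44.9/9.7) = 88 − 13.309 = 74.69 dB SPL.

75 dB SPL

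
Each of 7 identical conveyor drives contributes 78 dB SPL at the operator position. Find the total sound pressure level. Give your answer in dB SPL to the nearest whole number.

With 7 equal, uncorrelated contributions the intensity is 7× that of one unit, giving a rise of 10·log₁₀ 7.
L_total = 78 + 10·log₁₀(7) = 78 + 8.451 = 86.45 dB SPL.

86 dB SPL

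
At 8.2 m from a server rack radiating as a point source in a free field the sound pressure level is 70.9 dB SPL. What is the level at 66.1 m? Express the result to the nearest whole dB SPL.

53 dB SPL

Point-source attenuation: ΔL = 20·log₁₀(r₂/r₁) = 20·log₁₀(66.1/8.2) = 18.128 dB.
L₂ = 70.9 − 20·log₁₀(66.1/8.2) = 70.9 − 18.128 = 52.77 dB SPL.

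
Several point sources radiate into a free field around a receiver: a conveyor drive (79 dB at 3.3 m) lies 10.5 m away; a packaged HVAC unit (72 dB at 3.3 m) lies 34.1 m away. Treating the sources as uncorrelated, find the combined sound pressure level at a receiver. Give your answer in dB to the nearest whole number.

69 dB

Propagate each source to the receiver with L = L_ref − 20·log₁₀(r/r_ref), then add intensities.
conveyor drive: 79 − 20·log₁₀(10.5/3.3) = 79 − 10.05 = 68.95 dB.
packaged HVAC unit: 72 − 20·log₁₀(34.1/3.3) = 72 − 20.28 = 51.72 dB.
Σ 10^(L/10) = 7.994e+06 → L_total = 10·log₁₀(7.994e+06) = 69.03 dB.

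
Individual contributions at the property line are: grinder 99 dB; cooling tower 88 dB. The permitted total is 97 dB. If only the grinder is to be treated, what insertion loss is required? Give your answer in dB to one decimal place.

2.6 dB

Fixed contribution from the other source: Σ 10^(L/10) = 10^(88/10) = 6.310e+08 (88.00 dB).
The limit corresponds to 10^(97/10) = 5.012e+09; subtracting the fixed part leaves 4.381e+09 for the grinder, i.e. 96.42 dB.
So the grinder must be reduced from 99 to 96.42 dB: IL = 2.58 dB.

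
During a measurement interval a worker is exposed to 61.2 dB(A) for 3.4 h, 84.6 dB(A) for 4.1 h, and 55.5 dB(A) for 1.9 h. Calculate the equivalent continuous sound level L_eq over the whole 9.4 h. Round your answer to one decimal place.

L_eq = 10·log₁₀[(1/T)·Σ tᵢ·10^(Lᵢ/10)] with T = 9.4 h.
Σ tᵢ·10^(Lᵢ/10) = 3.4·10^(61.2/10) + 4.1·10^(84.6/10) + 1.9·10^(55.5/10) = 1.188e+09.
L_eq = 10·log₁₀(1.188e+09/9.4) = 81.02 dB(A).

81.0 dB(A)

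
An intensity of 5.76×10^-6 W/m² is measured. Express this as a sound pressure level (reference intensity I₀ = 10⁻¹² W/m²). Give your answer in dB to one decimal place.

I/I₀ = 5.76×10^-6/10⁻¹² = 5.76×10^6, and L = 10·log₁₀(I/I₀).
L = 10·(0.7604 + 6) = 67.60 dB.

67.6 dB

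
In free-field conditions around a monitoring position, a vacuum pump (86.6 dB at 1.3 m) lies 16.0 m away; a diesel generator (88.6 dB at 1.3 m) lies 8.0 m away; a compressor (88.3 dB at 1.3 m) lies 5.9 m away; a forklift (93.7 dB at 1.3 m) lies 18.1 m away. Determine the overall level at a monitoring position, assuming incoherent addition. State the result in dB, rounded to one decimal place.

Propagate each source to the receiver with L = L_ref − 20·log₁₀(r/r_ref), then add intensities.
vacuum pump: 86.6 − 20·log₁₀(16.0/1.3) = 86.6 − 21.80 = 64.80 dB.
diesel generator: 88.6 − 20·log₁₀(8.0/1.3) = 88.6 − 15.78 = 72.82 dB.
compressor: 88.3 − 20·log₁₀(5.9/1.3) = 88.3 − 13.14 = 75.16 dB.
forklift: 93.7 − 20·log₁₀(18.1/1.3) = 93.7 − 22.87 = 70.83 dB.
Σ 10^(L/10) = 6.706e+07 → L_total = 10·log₁₀(6.706e+07) = 78.26 dB.

78.3 dB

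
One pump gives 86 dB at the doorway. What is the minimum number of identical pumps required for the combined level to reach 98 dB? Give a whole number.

16

Need L₁ + 10·log₁₀ N ≥ 98, i.e. log₁₀ N ≥ 1.20.
N ≥ 10^(12.0/10) = 15.849, so N = 16.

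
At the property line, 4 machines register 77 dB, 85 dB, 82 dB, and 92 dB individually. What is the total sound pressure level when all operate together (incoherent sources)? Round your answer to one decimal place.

For uncorrelated sources the intensities add, so convert each level to linear form, sum, and take 10·log₁₀ of the total.
Σ 10^(L/10) = 10^(77/10) + 10^(85/10) + 10^(82/10) + 10^(92/10) = 2.110e+09.
L_total = 10·log₁₀(2.110e+09) = 93.24 dB.

93.2 dB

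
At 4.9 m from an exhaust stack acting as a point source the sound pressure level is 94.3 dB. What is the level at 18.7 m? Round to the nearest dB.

Spherical spreading from a point source gives a 20·log₁₀(r₂/r₁) drop.
L₂ = 94.3 − 20·log₁₀(18.7/4.9) = 94.3 − 11.633 = 82.67 dB.

83 dB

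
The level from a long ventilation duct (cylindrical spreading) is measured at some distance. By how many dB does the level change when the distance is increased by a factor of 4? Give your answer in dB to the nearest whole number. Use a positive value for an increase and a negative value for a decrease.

With cylindrical spreading the level changes by −10·log₁₀(r₂/r₁).
ΔL = −10·log₁₀(4) = -6.02 dB.

-6 dB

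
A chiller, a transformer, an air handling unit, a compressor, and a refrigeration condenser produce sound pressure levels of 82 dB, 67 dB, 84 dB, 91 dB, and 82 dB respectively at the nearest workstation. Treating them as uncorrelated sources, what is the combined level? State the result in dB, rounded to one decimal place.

92.6 dB

For uncorrelated sources the intensities add, so convert each level to linear form, sum, and take 10·log₁₀ of the total.
Σ 10^(L/10) = 10^(82/10) + 10^(67/10) + 10^(84/10) + 10^(91/10) + 10^(82/10) = 1.832e+09.
L_total = 10·log₁₀(1.832e+09) = 92.63 dB.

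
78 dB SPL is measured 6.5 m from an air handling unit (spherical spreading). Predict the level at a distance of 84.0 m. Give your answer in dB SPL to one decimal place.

55.8 dB SPL

Spherical spreading from a point source gives a 20·log₁₀(r₂/r₁) drop.
L₂ = 78 − 20·log₁₀(84.0/6.5) = 78 − 22.227 = 55.77 dB SPL.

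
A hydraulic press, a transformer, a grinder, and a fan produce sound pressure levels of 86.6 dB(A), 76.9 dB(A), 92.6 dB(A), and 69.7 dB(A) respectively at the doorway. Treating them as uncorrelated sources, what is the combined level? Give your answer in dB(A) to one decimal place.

Incoherent sources combine by intensity addition: L_total = 10·log₁₀(Σ 10^(L_i/10)).
Σ 10^(L/10) = 10^(86.6/10) + 10^(76.9/10) + 10^(92.6/10) + 10^(69.7/10) = 2.335e+09.
L_total = 10·log₁₀(2.335e+09) = 93.68 dB(A).

93.7 dB(A)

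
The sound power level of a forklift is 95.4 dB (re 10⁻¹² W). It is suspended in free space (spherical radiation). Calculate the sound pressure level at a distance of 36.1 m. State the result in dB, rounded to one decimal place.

L_p = L_w − 10·log₁₀(4π·r²) with r = 36.1 m.
4π·r² = 1.638e+04 m², 10·log₁₀ of that is 42.142 dB.
L_p = 95.4 − 42.142 = 53.26 dB.

53.3 dB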